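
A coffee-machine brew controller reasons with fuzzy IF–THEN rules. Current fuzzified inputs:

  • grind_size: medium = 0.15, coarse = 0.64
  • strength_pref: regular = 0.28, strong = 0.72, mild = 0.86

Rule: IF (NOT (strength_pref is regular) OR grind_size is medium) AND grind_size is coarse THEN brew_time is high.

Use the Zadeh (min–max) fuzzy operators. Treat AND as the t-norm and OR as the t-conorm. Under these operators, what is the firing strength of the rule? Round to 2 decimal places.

firing strength: (¬regular=1−0.28=0.72 OR medium=0.15) = 0.72; AND[min(a, b)] with coarse=0.64 → w = 0.64

0.64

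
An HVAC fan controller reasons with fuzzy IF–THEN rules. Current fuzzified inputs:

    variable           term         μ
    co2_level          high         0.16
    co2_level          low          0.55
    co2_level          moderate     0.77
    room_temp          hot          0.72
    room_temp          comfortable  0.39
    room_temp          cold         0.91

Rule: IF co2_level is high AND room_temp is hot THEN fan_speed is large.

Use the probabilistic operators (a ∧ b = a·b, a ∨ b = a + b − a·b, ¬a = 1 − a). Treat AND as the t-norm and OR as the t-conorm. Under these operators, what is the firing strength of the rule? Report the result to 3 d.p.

0.115

firing strength: high=0.16, hot=0.72; AND[a·b] → w = 0.1152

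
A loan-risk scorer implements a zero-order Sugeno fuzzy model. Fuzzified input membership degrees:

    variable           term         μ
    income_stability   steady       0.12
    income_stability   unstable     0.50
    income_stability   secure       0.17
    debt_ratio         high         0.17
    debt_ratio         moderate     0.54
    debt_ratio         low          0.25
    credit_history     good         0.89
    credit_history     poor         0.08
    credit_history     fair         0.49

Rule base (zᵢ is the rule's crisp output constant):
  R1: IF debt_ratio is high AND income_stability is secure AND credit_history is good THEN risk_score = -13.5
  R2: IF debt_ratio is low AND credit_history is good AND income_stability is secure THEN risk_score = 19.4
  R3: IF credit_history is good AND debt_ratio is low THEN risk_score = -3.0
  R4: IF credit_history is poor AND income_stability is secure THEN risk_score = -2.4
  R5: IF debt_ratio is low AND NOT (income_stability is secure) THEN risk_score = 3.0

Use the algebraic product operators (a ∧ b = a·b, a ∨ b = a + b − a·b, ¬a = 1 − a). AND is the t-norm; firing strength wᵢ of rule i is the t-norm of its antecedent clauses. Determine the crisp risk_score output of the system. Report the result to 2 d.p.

0.61

R1 (z=-13.5): high=0.17, secure=0.17, good=0.89; AND[a·b] → w = 0.0257
R2 (z=19.4): low=0.25, good=0.89, secure=0.17; AND[a·b] → w = 0.0378
R3 (z=-3.0): good=0.89, low=0.25; AND[a·b] → w = 0.2225
R4 (z=-2.4): poor=0.08, secure=0.17; AND[a·b] → w = 0.0136
R5 (z=3.0): low=0.25, ¬secure=1−0.17=0.83; AND[a·b] → w = 0.2075
Weighted average = (0.0257·-13.5 + 0.0378·19.4 + 0.2225·-3.0 + 0.0136·-2.4 + 0.2075·3.0) / (0.0257 + 0.0378 + 0.2225 + 0.0136 + 0.2075)
  = 0.3089 / 0.5071 = 0.61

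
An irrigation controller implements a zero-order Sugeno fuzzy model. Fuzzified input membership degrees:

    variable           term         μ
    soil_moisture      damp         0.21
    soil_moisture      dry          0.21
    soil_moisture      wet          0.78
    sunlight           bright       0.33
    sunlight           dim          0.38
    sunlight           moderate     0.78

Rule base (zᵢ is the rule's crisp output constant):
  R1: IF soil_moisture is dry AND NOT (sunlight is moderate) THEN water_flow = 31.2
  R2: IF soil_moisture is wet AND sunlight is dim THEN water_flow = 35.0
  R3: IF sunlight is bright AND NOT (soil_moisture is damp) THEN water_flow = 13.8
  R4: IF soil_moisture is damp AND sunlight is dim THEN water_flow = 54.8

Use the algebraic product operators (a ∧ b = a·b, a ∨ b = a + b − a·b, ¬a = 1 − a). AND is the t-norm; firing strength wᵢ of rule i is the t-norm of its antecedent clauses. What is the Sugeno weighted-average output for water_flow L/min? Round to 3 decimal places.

R1 (z=31.2): dry=0.21, ¬moderate=1−0.78=0.22; AND[a·b] → w = 0.0462
R2 (z=35.0): wet=0.78, dim=0.38; AND[a·b] → w = 0.2964
R3 (z=13.8): bright=0.33, ¬damp=1−0.21=0.79; AND[a·b] → w = 0.2607
R4 (z=54.8): damp=0.21, dim=0.38; AND[a·b] → w = 0.0798
Weighted average = (0.0462·31.2 + 0.2964·35.0 + 0.2607·13.8 + 0.0798·54.8) / (0.0462 + 0.2964 + 0.2607 + 0.0798)
  = 19.7861 / 0.6831 = 28.965

28.965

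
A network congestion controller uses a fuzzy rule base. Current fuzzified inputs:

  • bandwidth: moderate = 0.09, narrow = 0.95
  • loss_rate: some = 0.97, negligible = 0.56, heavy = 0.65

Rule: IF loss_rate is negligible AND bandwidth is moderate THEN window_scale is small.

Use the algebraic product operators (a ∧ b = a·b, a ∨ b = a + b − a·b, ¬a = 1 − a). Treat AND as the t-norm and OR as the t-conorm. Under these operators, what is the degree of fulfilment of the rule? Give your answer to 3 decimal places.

0.050

firing strength: negligible=0.56, moderate=0.09; AND[a·b] → w = 0.0504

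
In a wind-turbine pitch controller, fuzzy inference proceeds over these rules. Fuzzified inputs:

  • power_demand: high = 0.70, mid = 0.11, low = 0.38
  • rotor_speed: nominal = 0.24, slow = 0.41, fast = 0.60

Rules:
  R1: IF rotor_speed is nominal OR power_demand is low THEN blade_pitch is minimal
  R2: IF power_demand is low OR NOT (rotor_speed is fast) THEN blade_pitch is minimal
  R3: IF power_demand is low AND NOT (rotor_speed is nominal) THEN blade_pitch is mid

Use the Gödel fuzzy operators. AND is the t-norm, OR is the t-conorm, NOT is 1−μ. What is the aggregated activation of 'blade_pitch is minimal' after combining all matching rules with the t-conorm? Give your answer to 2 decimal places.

0.40

R1: nominal=0.24, low=0.38; OR[max(a, b)] → w = 0.38
R2: low=0.38, ¬fast=1−0.60=0.40; OR[max(a, b)] → w = 0.40
R3: low=0.38, ¬nominal=1−0.24=0.76; AND[min(a, b)] → w = 0.38
Rules with consequent 'minimal': {R1, R2} → strengths 0.38, 0.40
Aggregate via t-conorm [max(a, b)]: 0.40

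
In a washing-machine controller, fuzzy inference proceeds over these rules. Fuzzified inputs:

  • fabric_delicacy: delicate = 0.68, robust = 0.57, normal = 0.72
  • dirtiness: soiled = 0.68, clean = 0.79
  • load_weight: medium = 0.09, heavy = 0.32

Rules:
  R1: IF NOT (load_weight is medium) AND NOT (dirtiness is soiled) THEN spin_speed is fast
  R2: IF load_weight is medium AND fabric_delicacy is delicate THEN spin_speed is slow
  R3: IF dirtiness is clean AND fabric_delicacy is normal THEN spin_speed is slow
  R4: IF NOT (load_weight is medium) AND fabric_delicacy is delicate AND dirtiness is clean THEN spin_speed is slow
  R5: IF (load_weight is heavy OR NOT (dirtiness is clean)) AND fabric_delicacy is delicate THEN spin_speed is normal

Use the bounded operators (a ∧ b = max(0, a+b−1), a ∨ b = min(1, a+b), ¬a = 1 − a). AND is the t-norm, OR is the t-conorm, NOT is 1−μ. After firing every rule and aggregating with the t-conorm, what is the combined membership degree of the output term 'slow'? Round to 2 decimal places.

0.89

R1: ¬medium=1−0.09=0.91, ¬soiled=1−0.68=0.32; AND[max(0, a+b−1)] → w = 0.23
R2: medium=0.09, delicate=0.68; AND[max(0, a+b−1)] → w = 0.00
R3: clean=0.79, normal=0.72; AND[max(0, a+b−1)] → w = 0.51
R4: ¬medium=1−0.09=0.91, delicate=0.68, clean=0.79; AND[max(0, a+b−1)] → w = 0.38
R5: (heavy=0.32 OR ¬clean=1−0.79=0.21) = 0.53; AND[max(0, a+b−1)] with delicate=0.68 → w = 0.21
Rules with consequent 'slow': {R2, R3, R4} → strengths 0.00, 0.51, 0.38
Aggregate via t-conorm [min(1, a+b)]: 0.89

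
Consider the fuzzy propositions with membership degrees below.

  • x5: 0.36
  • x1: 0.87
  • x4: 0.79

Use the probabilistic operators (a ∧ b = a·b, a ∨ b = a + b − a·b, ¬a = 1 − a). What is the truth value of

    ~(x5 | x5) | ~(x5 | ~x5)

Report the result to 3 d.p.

x5 | x5 = a + b − a·b on (0.3600, 0.3600) = 0.5904
~(x5 | x5) = 1 − 0.5904 = 0.4096
~x5 = 1 − 0.3600 = 0.6400
x5 | ~x5 = a + b − a·b on (0.3600, 0.6400) = 0.7696
~(x5 | ~x5) = 1 − 0.7696 = 0.2304
~(x5 | x5) | ~(x5 | ~x5) = a + b − a·b on (0.4096, 0.2304) = 0.5456

0.546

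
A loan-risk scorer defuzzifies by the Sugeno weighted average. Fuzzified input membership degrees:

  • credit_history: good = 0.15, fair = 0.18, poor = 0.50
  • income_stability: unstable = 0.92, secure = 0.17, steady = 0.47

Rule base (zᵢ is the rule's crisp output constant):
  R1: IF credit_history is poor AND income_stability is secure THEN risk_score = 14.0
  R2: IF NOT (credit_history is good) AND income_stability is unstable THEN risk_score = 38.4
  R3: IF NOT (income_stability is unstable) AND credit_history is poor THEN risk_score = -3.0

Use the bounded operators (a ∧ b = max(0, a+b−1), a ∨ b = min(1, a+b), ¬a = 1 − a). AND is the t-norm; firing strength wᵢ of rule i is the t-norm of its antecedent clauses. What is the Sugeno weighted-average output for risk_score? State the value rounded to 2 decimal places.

R1 (z=14.0): poor=0.50, secure=0.17; AND[max(0, a+b−1)] → w = 0.00
R2 (z=38.4): ¬good=1−0.15=0.85, unstable=0.92; AND[max(0, a+b−1)] → w = 0.77
R3 (z=-3.0): ¬unstable=1−0.92=0.08, poor=0.50; AND[max(0, a+b−1)] → w = 0.00
Weighted average = (0.00·14.0 + 0.77·38.4 + 0.00·-3.0) / (0.00 + 0.77 + 0.00)
  = 29.5680 / 0.7700 = 38.40

38.40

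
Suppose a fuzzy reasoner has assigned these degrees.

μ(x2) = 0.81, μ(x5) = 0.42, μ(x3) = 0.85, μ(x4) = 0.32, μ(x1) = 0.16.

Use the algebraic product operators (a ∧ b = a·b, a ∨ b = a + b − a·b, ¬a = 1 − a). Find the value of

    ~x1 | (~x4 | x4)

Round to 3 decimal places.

0.965

~x1 = 1 − 0.1600 = 0.8400
~x4 = 1 − 0.3200 = 0.6800
~x4 | x4 = a + b − a·b on (0.6800, 0.3200) = 0.7824
~x1 | (~x4 | x4) = a + b − a·b on (0.8400, 0.7824) = 0.9652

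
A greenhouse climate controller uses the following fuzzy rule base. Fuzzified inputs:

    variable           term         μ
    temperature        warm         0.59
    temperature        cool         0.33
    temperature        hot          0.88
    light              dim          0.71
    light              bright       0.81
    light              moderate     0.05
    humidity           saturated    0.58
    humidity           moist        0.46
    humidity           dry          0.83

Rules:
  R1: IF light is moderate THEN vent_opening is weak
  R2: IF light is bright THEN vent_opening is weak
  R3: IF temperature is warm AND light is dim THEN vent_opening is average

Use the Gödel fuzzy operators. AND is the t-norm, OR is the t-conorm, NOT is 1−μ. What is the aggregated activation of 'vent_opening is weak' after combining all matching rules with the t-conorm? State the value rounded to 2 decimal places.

0.81

R1: moderate=0.05 → w = 0.05
R2: bright=0.81 → w = 0.81
R3: warm=0.59, dim=0.71; AND[min(a, b)] → w = 0.59
Rules with consequent 'weak': {R1, R2} → strengths 0.05, 0.81
Aggregate via t-conorm [max(a, b)]: 0.81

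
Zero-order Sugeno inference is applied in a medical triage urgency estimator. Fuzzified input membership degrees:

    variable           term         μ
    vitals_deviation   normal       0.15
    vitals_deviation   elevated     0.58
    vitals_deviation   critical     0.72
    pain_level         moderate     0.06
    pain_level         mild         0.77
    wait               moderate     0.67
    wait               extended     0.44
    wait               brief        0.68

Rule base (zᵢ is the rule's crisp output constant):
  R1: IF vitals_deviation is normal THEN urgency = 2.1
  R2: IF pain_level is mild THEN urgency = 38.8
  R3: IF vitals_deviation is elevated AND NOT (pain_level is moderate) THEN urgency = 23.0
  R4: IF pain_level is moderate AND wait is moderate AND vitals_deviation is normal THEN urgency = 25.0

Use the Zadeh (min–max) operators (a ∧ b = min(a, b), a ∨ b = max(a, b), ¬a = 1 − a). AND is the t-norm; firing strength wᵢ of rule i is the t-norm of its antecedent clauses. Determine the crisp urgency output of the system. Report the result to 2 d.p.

R1 (z=2.1): normal=0.15 → w = 0.15
R2 (z=38.8): mild=0.77 → w = 0.77
R3 (z=23.0): elevated=0.58, ¬moderate=1−0.06=0.94; AND[min(a, b)] → w = 0.58
R4 (z=25.0): moderate=0.06, moderate=0.67, normal=0.15; AND[min(a, b)] → w = 0.06
Weighted average = (0.15·2.1 + 0.77·38.8 + 0.58·23.0 + 0.06·25.0) / (0.15 + 0.77 + 0.58 + 0.06)
  = 45.0310 / 1.5600 = 28.87

28.87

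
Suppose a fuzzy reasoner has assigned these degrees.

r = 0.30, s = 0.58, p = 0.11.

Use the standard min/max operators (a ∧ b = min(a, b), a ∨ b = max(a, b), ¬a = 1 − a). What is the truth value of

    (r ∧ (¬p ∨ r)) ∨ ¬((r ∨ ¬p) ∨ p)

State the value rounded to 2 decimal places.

¬p = 1 − 0.11 = 0.89
¬p ∨ r = max(a, b) on (0.89, 0.30) = 0.89
r ∧ (¬p ∨ r) = min(a, b) on (0.30, 0.89) = 0.30
¬p = 1 − 0.11 = 0.89
r ∨ ¬p = max(a, b) on (0.30, 0.89) = 0.89
(r ∨ ¬p) ∨ p = max(a, b) on (0.89, 0.11) = 0.89
¬((r ∨ ¬p) ∨ p) = 1 − 0.89 = 0.11
(r ∧ (¬p ∨ r)) ∨ ¬((r ∨ ¬p) ∨ p) = max(a, b) on (0.30, 0.11) = 0.30

0.30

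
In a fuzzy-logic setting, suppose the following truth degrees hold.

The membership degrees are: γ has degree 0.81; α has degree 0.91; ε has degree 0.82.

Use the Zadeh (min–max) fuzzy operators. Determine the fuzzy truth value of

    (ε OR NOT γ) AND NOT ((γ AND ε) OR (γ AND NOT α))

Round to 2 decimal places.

NOT γ = 1 − 0.81 = 0.19
ε OR NOT γ = max(a, b) on (0.82, 0.19) = 0.82
γ AND ε = min(a, b) on (0.81, 0.82) = 0.81
NOT α = 1 − 0.91 = 0.09
γ AND NOT α = min(a, b) on (0.81, 0.09) = 0.09
(γ AND ε) OR (γ AND NOT α) = max(a, b) on (0.81, 0.09) = 0.81
NOT ((γ AND ε) OR (γ AND NOT α)) = 1 − 0.81 = 0.19
(ε OR NOT γ) AND NOT ((γ AND ε) OR (γ AND NOT α)) = min(a, b) on (0.82, 0.19) = 0.19

0.19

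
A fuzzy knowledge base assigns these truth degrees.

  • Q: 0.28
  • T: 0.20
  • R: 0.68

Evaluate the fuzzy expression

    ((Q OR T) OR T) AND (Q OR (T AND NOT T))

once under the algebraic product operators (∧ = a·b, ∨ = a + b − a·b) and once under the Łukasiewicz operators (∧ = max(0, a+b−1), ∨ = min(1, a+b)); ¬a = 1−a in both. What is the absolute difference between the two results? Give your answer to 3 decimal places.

Under algebraic product:
  Q OR T = a + b − a·b on (0.2800, 0.2000) = 0.4240
  (Q OR T) OR T = a + b − a·b on (0.4240, 0.2000) = 0.5392
  NOT T = 1 − 0.2000 = 0.8000
  T AND NOT T = a·b on (0.2000, 0.8000) = 0.1600
  Q OR (T AND NOT T) = a + b − a·b on (0.2800, 0.1600) = 0.3952
  ((Q OR T) OR T) AND (Q OR (T AND NOT T)) = a·b on (0.5392, 0.3952) = 0.2131
  → value = 0.2131
Under Łukasiewicz:
  Q OR T = min(1, a+b) on (0.28, 0.20) = 0.48
  (Q OR T) OR T = min(1, a+b) on (0.48, 0.20) = 0.68
  NOT T = 1 − 0.20 = 0.80
  T AND NOT T = max(0, a+b−1) on (0.20, 0.80) = 0.00
  Q OR (T AND NOT T) = min(1, a+b) on (0.28, 0.00) = 0.28
  ((Q OR T) OR T) AND (Q OR (T AND NOT T)) = max(0, a+b−1) on (0.68, 0.28) = 0.00
  → value = 0.0000
|0.2131 − 0.0000| = 0.213

0.213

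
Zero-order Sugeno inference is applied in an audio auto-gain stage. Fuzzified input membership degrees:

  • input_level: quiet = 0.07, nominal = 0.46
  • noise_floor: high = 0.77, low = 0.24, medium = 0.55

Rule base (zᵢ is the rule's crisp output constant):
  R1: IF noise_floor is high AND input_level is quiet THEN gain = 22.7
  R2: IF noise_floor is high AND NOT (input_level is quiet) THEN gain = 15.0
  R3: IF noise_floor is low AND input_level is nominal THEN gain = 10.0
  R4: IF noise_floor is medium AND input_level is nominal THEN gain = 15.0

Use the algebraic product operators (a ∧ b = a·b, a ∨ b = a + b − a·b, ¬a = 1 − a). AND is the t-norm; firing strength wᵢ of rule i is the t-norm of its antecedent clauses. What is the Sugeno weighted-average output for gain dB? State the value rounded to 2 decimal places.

14.88

R1 (z=22.7): high=0.77, quiet=0.07; AND[a·b] → w = 0.0539
R2 (z=15.0): high=0.77, ¬quiet=1−0.07=0.93; AND[a·b] → w = 0.7161
R3 (z=10.0): low=0.24, nominal=0.46; AND[a·b] → w = 0.1104
R4 (z=15.0): medium=0.55, nominal=0.46; AND[a·b] → w = 0.2530
Weighted average = (0.0539·22.7 + 0.7161·15.0 + 0.1104·10.0 + 0.2530·15.0) / (0.0539 + 0.7161 + 0.1104 + 0.2530)
  = 16.8640 / 1.1334 = 14.88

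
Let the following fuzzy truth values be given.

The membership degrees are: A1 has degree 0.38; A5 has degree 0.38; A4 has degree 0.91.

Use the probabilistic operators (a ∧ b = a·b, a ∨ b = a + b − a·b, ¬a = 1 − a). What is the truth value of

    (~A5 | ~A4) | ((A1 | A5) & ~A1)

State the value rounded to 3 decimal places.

~A5 = 1 − 0.3800 = 0.6200
~A4 = 1 − 0.9100 = 0.0900
~A5 | ~A4 = a + b − a·b on (0.6200, 0.0900) = 0.6542
A1 | A5 = a + b − a·b on (0.3800, 0.3800) = 0.6156
~A1 = 1 − 0.3800 = 0.6200
(A1 | A5) & ~A1 = a·b on (0.6156, 0.6200) = 0.3817
(~A5 | ~A4) | ((A1 | A5) & ~A1) = a + b − a·b on (0.6542, 0.3817) = 0.7862

0.786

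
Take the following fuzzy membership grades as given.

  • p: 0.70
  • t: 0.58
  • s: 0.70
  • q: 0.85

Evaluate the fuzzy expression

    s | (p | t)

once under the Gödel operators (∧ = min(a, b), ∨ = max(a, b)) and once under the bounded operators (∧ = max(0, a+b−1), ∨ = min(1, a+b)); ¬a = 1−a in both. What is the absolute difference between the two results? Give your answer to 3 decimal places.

Under Gödel:
  p | t = max(a, b) on (0.70, 0.58) = 0.70
  s | (p | t) = max(a, b) on (0.70, 0.70) = 0.70
  → value = 0.7000
Under bounded:
  p | t = min(1, a+b) on (0.70, 0.58) = 1.00
  s | (p | t) = min(1, a+b) on (0.70, 1.00) = 1.00
  → value = 1.0000
|0.7000 − 1.0000| = 0.300

0.300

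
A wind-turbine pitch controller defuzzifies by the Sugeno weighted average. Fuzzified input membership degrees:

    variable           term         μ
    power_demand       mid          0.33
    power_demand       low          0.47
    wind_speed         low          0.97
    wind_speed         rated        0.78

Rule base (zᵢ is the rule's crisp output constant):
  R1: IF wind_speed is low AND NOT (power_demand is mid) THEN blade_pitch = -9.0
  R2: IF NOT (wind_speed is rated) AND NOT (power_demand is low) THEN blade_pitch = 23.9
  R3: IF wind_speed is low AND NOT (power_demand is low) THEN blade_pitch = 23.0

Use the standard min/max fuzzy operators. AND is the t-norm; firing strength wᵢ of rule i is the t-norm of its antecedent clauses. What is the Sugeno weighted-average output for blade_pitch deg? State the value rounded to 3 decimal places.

R1 (z=-9.0): low=0.97, ¬mid=1−0.33=0.67; AND[min(a, b)] → w = 0.67
R2 (z=23.9): ¬rated=1−0.78=0.22, ¬low=1−0.47=0.53; AND[min(a, b)] → w = 0.22
R3 (z=23.0): low=0.97, ¬low=1−0.47=0.53; AND[min(a, b)] → w = 0.53
Weighted average = (0.67·-9.0 + 0.22·23.9 + 0.53·23.0) / (0.67 + 0.22 + 0.53)
  = 11.4180 / 1.4200 = 8.041

8.041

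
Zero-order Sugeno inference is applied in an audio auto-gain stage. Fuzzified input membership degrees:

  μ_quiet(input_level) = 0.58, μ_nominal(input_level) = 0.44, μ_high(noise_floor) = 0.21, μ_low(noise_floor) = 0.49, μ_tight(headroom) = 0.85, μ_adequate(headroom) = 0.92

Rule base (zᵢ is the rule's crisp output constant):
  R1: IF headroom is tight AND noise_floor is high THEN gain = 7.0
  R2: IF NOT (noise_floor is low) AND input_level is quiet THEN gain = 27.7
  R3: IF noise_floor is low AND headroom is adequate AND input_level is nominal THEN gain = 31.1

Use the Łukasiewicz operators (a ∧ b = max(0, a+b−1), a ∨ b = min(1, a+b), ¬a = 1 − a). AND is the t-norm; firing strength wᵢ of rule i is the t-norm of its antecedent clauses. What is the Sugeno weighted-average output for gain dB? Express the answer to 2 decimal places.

19.42

R1 (z=7.0): tight=0.85, high=0.21; AND[max(0, a+b−1)] → w = 0.06
R2 (z=27.7): ¬low=1−0.49=0.51, quiet=0.58; AND[max(0, a+b−1)] → w = 0.09
R3 (z=31.1): low=0.49, adequate=0.92, nominal=0.44; AND[max(0, a+b−1)] → w = 0.00
Weighted average = (0.06·7.0 + 0.09·27.7 + 0.00·31.1) / (0.06 + 0.09 + 0.00)
  = 2.9130 / 0.1500 = 19.42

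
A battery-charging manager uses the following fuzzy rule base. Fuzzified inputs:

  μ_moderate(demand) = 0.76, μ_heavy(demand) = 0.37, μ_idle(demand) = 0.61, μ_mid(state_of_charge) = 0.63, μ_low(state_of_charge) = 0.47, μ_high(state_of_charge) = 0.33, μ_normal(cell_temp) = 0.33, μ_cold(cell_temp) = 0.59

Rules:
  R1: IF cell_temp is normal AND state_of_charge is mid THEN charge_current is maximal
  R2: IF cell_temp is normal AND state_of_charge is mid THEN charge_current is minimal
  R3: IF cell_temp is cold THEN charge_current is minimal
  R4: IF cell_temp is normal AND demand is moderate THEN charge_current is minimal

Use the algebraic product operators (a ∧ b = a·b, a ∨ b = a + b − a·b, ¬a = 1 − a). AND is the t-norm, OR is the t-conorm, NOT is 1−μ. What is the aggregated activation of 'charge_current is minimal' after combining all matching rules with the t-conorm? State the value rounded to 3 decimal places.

R1: normal=0.33, mid=0.63; AND[a·b] → w = 0.2079
R2: normal=0.33, mid=0.63; AND[a·b] → w = 0.2079
R3: cold=0.59 → w = 0.5900
R4: normal=0.33, moderate=0.76; AND[a·b] → w = 0.2508
Rules with consequent 'minimal': {R2, R3, R4} → strengths 0.2079, 0.5900, 0.2508
Aggregate via t-conorm [a + b − a·b]: 0.7567

0.757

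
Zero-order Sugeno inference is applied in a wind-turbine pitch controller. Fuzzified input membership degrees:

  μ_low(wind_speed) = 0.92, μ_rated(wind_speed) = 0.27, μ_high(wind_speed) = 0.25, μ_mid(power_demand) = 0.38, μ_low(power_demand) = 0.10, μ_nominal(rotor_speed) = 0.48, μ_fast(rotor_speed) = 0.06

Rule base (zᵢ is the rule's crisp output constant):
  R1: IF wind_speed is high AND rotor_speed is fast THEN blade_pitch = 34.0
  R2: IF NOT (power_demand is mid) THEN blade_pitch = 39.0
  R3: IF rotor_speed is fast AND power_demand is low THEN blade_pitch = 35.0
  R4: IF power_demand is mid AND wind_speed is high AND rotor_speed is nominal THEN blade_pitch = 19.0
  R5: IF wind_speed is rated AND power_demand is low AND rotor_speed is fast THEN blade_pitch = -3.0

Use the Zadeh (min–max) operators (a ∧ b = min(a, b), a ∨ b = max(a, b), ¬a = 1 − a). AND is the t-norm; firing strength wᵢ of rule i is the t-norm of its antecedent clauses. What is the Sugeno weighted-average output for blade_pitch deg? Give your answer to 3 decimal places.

R1 (z=34.0): high=0.25, fast=0.06; AND[min(a, b)] → w = 0.06
R2 (z=39.0): ¬mid=1−0.38=0.62 → w = 0.62
R3 (z=35.0): fast=0.06, low=0.10; AND[min(a, b)] → w = 0.06
R4 (z=19.0): mid=0.38, high=0.25, nominal=0.48; AND[min(a, b)] → w = 0.25
R5 (z=-3.0): rated=0.27, low=0.10, fast=0.06; AND[min(a, b)] → w = 0.06
Weighted average = (0.06·34.0 + 0.62·39.0 + 0.06·35.0 + 0.25·19.0 + 0.06·-3.0) / (0.06 + 0.62 + 0.06 + 0.25 + 0.06)
  = 32.8900 / 1.0500 = 31.324

31.324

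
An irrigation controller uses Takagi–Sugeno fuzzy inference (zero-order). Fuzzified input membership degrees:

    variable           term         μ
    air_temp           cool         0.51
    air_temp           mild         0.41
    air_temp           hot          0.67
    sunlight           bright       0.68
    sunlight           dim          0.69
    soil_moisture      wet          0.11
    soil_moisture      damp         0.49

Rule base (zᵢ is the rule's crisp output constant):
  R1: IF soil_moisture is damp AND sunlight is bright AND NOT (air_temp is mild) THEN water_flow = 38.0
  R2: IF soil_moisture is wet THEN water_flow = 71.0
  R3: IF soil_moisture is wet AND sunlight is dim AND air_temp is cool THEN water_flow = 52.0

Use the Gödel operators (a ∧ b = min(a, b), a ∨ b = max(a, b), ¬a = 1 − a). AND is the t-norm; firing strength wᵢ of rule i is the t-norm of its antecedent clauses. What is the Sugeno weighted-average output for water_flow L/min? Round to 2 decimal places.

45.28

R1 (z=38.0): damp=0.49, bright=0.68, ¬mild=1−0.41=0.59; AND[min(a, b)] → w = 0.49
R2 (z=71.0): wet=0.11 → w = 0.11
R3 (z=52.0): wet=0.11, dim=0.69, cool=0.51; AND[min(a, b)] → w = 0.11
Weighted average = (0.49·38.0 + 0.11·71.0 + 0.11·52.0) / (0.49 + 0.11 + 0.11)
  = 32.1500 / 0.7100 = 45.28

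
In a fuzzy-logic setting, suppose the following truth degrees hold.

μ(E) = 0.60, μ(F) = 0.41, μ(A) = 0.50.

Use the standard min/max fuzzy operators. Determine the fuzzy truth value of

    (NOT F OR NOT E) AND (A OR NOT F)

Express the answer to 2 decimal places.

0.59

NOT F = 1 − 0.41 = 0.59
NOT E = 1 − 0.60 = 0.40
NOT F OR NOT E = max(a, b) on (0.59, 0.40) = 0.59
NOT F = 1 − 0.41 = 0.59
A OR NOT F = max(a, b) on (0.50, 0.59) = 0.59
(NOT F OR NOT E) AND (A OR NOT F) = min(a, b) on (0.59, 0.59) = 0.59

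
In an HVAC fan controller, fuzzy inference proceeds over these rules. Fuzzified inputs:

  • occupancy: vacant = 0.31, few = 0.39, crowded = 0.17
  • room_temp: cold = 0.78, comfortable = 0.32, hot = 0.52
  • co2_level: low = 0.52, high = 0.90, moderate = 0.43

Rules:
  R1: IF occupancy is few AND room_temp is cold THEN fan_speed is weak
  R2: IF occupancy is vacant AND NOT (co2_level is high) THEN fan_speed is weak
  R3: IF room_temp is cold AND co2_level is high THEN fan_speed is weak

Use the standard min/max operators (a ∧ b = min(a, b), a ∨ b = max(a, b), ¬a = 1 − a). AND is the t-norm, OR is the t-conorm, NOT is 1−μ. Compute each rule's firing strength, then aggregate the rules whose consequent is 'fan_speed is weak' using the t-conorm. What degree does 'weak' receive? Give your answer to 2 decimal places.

R1: few=0.39, cold=0.78; AND[min(a, b)] → w = 0.39
R2: vacant=0.31, ¬high=1−0.90=0.10; AND[min(a, b)] → w = 0.10
R3: cold=0.78, high=0.90; AND[min(a, b)] → w = 0.78
Rules with consequent 'weak': {R1, R2, R3} → strengths 0.39, 0.10, 0.78
Aggregate via t-conorm [max(a, b)]: 0.78

0.78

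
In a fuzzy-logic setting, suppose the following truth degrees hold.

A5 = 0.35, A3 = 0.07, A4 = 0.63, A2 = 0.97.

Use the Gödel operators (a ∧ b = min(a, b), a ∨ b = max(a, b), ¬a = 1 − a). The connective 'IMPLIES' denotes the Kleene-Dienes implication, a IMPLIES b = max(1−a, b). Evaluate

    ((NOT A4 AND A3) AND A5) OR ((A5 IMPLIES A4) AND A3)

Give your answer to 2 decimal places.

0.07

NOT A4 = 1 − 0.63 = 0.37
NOT A4 AND A3 = min(a, b) on (0.37, 0.07) = 0.07
(NOT A4 AND A3) AND A5 = min(a, b) on (0.07, 0.35) = 0.07
A5 IMPLIES A4  [Kleene-Dienes: max(1−a, b)] with a=0.35, b=0.63 → 0.65
(A5 IMPLIES A4) AND A3 = min(a, b) on (0.65, 0.07) = 0.07
((NOT A4 AND A3) AND A5) OR ((A5 IMPLIES A4) AND A3) = max(a, b) on (0.07, 0.07) = 0.07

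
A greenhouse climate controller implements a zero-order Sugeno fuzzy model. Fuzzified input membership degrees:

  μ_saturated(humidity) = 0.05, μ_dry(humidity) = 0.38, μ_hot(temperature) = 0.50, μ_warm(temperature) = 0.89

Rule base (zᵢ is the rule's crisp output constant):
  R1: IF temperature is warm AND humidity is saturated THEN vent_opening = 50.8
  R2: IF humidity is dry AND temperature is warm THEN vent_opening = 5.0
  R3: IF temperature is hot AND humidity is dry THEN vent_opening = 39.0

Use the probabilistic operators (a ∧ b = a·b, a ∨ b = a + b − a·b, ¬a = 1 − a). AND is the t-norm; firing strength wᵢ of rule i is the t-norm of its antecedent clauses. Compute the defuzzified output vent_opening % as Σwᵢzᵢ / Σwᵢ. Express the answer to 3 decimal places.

19.839

R1 (z=50.8): warm=0.89, saturated=0.05; AND[a·b] → w = 0.0445
R2 (z=5.0): dry=0.38, warm=0.89; AND[a·b] → w = 0.3382
R3 (z=39.0): hot=0.50, dry=0.38; AND[a·b] → w = 0.1900
Weighted average = (0.0445·50.8 + 0.3382·5.0 + 0.1900·39.0) / (0.0445 + 0.3382 + 0.1900)
  = 11.3616 / 0.5727 = 19.839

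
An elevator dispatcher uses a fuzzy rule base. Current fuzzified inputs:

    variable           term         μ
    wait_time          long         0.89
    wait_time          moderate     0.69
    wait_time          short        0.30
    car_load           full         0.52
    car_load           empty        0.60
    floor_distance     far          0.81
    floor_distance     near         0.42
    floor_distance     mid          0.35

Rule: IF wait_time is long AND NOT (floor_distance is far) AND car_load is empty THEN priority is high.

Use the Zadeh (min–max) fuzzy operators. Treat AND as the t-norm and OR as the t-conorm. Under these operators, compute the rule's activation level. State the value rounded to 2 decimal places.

0.19

firing strength: long=0.89, ¬far=1−0.81=0.19, empty=0.60; AND[min(a, b)] → w = 0.19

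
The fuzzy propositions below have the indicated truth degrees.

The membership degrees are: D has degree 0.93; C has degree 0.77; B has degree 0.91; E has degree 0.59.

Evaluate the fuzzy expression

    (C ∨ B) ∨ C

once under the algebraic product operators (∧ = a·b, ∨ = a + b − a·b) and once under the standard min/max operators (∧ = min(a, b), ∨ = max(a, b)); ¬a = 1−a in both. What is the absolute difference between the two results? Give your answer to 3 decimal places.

Under algebraic product:
  C ∨ B = a + b − a·b on (0.7700, 0.9100) = 0.9793
  (C ∨ B) ∨ C = a + b − a·b on (0.9793, 0.7700) = 0.9952
  → value = 0.9952
Under standard min/max:
  C ∨ B = max(a, b) on (0.77, 0.91) = 0.91
  (C ∨ B) ∨ C = max(a, b) on (0.91, 0.77) = 0.91
  → value = 0.9100
|0.9952 − 0.9100| = 0.085

0.085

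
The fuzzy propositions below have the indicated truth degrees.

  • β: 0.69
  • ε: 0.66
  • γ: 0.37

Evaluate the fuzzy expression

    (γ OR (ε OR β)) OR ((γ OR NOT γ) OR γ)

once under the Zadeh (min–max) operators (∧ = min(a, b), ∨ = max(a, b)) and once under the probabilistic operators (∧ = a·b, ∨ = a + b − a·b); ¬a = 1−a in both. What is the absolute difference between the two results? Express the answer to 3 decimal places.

0.300

Under Zadeh (min–max):
  ε OR β = max(a, b) on (0.66, 0.69) = 0.69
  γ OR (ε OR β) = max(a, b) on (0.37, 0.69) = 0.69
  NOT γ = 1 − 0.37 = 0.63
  γ OR NOT γ = max(a, b) on (0.37, 0.63) = 0.63
  (γ OR NOT γ) OR γ = max(a, b) on (0.63, 0.37) = 0.63
  (γ OR (ε OR β)) OR ((γ OR NOT γ) OR γ) = max(a, b) on (0.69, 0.63) = 0.69
  → value = 0.6900
Under probabilistic:
  ε OR β = a + b − a·b on (0.6600, 0.6900) = 0.8946
  γ OR (ε OR β) = a + b − a·b on (0.3700, 0.8946) = 0.9336
  NOT γ = 1 − 0.3700 = 0.6300
  γ OR NOT γ = a + b − a·b on (0.3700, 0.6300) = 0.7669
  (γ OR NOT γ) OR γ = a + b − a·b on (0.7669, 0.3700) = 0.8531
  (γ OR (ε OR β)) OR ((γ OR NOT γ) OR γ) = a + b − a·b on (0.9336, 0.8531) = 0.9902
  → value = 0.9902
|0.6900 − 0.9902| = 0.300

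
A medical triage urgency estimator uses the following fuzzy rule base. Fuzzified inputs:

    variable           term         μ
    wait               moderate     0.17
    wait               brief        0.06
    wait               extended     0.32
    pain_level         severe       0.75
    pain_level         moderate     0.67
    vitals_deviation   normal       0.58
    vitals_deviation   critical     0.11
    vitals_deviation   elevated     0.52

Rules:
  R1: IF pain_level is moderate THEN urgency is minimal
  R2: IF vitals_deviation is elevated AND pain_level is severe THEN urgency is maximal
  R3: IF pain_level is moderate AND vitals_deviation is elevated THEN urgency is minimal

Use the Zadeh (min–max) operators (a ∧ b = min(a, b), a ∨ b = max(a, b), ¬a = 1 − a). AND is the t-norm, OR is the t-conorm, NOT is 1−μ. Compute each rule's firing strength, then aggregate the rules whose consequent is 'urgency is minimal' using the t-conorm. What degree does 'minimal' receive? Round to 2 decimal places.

0.67

R1: moderate=0.67 → w = 0.67
R2: elevated=0.52, severe=0.75; AND[min(a, b)] → w = 0.52
R3: moderate=0.67, elevated=0.52; AND[min(a, b)] → w = 0.52
Rules with consequent 'minimal': {R1, R3} → strengths 0.67, 0.52
Aggregate via t-conorm [max(a, b)]: 0.67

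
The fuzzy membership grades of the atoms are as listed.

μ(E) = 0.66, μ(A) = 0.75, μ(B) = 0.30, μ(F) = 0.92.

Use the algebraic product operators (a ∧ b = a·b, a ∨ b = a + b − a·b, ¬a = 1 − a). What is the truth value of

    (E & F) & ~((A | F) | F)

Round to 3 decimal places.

E & F = a·b on (0.6600, 0.9200) = 0.6072
A | F = a + b − a·b on (0.7500, 0.9200) = 0.9800
(A | F) | F = a + b − a·b on (0.9800, 0.9200) = 0.9984
~((A | F) | F) = 1 − 0.9984 = 0.0016
(E & F) & ~((A | F) | F) = a·b on (0.6072, 0.0016) = 0.0010

0.001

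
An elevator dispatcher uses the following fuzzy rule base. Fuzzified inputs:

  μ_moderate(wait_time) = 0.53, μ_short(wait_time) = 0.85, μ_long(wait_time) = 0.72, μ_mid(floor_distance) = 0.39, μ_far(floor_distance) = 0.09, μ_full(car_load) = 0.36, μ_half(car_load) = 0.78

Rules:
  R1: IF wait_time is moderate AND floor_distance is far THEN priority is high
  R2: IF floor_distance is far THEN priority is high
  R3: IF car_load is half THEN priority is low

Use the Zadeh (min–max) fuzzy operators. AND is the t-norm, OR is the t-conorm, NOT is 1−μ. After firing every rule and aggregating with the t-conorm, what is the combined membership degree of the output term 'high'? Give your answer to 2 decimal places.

R1: moderate=0.53, far=0.09; AND[min(a, b)] → w = 0.09
R2: far=0.09 → w = 0.09
R3: half=0.78 → w = 0.78
Rules with consequent 'high': {R1, R2} → strengths 0.09, 0.09
Aggregate via t-conorm [max(a, b)]: 0.09

0.09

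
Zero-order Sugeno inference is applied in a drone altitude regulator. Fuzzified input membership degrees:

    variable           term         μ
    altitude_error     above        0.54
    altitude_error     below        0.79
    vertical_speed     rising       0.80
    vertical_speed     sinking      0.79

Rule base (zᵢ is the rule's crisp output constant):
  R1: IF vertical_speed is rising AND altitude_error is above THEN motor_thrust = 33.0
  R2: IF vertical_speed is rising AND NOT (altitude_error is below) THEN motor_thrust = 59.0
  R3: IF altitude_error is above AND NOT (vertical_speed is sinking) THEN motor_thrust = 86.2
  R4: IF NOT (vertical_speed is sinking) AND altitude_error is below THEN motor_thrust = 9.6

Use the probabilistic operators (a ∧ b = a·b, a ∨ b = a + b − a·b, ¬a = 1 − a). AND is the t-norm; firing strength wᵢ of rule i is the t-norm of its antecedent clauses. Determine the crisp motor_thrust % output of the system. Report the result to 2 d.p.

R1 (z=33.0): rising=0.80, above=0.54; AND[a·b] → w = 0.4320
R2 (z=59.0): rising=0.80, ¬below=1−0.79=0.21; AND[a·b] → w = 0.1680
R3 (z=86.2): above=0.54, ¬sinking=1−0.79=0.21; AND[a·b] → w = 0.1134
R4 (z=9.6): ¬sinking=1−0.79=0.21, below=0.79; AND[a·b] → w = 0.1659
Weighted average = (0.4320·33.0 + 0.1680·59.0 + 0.1134·86.2 + 0.1659·9.6) / (0.4320 + 0.1680 + 0.1134 + 0.1659)
  = 35.5357 / 0.8793 = 40.41

40.41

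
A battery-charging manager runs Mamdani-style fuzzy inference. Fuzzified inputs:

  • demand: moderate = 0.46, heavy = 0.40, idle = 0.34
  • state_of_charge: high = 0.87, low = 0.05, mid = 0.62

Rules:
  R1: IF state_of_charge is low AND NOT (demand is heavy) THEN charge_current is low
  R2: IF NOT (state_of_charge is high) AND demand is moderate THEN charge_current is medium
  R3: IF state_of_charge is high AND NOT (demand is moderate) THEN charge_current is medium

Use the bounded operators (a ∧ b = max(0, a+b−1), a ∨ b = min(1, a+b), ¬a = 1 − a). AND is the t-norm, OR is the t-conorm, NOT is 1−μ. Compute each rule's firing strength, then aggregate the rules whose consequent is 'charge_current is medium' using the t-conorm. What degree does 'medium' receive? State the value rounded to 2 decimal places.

R1: low=0.05, ¬heavy=1−0.40=0.60; AND[max(0, a+b−1)] → w = 0.00
R2: ¬high=1−0.87=0.13, moderate=0.46; AND[max(0, a+b−1)] → w = 0.00
R3: high=0.87, ¬moderate=1−0.46=0.54; AND[max(0, a+b−1)] → w = 0.41
Rules with consequent 'medium': {R2, R3} → strengths 0.00, 0.41
Aggregate via t-conorm [min(1, a+b)]: 0.41

0.41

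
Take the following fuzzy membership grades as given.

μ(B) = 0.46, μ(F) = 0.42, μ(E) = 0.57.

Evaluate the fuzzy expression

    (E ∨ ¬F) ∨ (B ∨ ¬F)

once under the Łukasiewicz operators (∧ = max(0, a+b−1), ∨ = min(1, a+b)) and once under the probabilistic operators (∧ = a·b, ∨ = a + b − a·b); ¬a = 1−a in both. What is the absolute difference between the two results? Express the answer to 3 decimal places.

0.041

Under Łukasiewicz:
  ¬F = 1 − 0.42 = 0.58
  E ∨ ¬F = min(1, a+b) on (0.57, 0.58) = 1.00
  ¬F = 1 − 0.42 = 0.58
  B ∨ ¬F = min(1, a+b) on (0.46, 0.58) = 1.00
  (E ∨ ¬F) ∨ (B ∨ ¬F) = min(1, a+b) on (1.00, 1.00) = 1.00
  → value = 1.0000
Under probabilistic:
  ¬F = 1 − 0.4200 = 0.5800
  E ∨ ¬F = a + b − a·b on (0.5700, 0.5800) = 0.8194
  ¬F = 1 − 0.4200 = 0.5800
  B ∨ ¬F = a + b − a·b on (0.4600, 0.5800) = 0.7732
  (E ∨ ¬F) ∨ (B ∨ ¬F) = a + b − a·b on (0.8194, 0.7732) = 0.9590
  → value = 0.9590
|1.0000 − 0.9590| = 0.041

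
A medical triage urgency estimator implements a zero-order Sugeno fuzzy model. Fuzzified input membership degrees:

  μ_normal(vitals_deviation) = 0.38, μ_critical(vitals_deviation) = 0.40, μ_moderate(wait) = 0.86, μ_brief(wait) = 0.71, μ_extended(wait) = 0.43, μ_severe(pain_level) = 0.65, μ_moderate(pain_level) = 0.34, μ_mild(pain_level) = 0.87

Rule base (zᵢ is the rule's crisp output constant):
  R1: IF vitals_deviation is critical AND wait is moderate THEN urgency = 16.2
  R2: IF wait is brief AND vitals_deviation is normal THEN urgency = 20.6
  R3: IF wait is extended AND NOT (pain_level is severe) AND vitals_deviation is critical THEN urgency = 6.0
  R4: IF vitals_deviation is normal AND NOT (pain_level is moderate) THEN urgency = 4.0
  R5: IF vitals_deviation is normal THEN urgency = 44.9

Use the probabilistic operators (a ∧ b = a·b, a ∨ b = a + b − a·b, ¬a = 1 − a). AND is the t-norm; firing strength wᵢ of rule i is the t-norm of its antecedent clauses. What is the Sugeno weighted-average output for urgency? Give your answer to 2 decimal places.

R1 (z=16.2): critical=0.40, moderate=0.86; AND[a·b] → w = 0.3440
R2 (z=20.6): brief=0.71, normal=0.38; AND[a·b] → w = 0.2698
R3 (z=6.0): extended=0.43, ¬severe=1−0.65=0.35, critical=0.40; AND[a·b] → w = 0.0602
R4 (z=4.0): normal=0.38, ¬moderate=1−0.34=0.66; AND[a·b] → w = 0.2508
R5 (z=44.9): normal=0.38 → w = 0.3800
Weighted average = (0.3440·16.2 + 0.2698·20.6 + 0.0602·6.0 + 0.2508·4.0 + 0.3800·44.9) / (0.3440 + 0.2698 + 0.0602 + 0.2508 + 0.3800)
  = 29.5571 / 1.3048 = 22.65

22.65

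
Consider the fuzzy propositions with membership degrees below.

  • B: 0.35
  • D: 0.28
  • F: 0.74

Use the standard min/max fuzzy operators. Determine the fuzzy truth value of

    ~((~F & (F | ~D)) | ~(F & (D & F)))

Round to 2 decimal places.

~F = 1 − 0.74 = 0.26
~D = 1 − 0.28 = 0.72
F | ~D = max(a, b) on (0.74, 0.72) = 0.74
~F & (F | ~D) = min(a, b) on (0.26, 0.74) = 0.26
D & F = min(a, b) on (0.28, 0.74) = 0.28
F & (D & F) = min(a, b) on (0.74, 0.28) = 0.28
~(F & (D & F)) = 1 − 0.28 = 0.72
(~F & (F | ~D)) | ~(F & (D & F)) = max(a, b) on (0.26, 0.72) = 0.72
~((~F & (F | ~D)) | ~(F & (D & F))) = 1 − 0.72 = 0.28

0.28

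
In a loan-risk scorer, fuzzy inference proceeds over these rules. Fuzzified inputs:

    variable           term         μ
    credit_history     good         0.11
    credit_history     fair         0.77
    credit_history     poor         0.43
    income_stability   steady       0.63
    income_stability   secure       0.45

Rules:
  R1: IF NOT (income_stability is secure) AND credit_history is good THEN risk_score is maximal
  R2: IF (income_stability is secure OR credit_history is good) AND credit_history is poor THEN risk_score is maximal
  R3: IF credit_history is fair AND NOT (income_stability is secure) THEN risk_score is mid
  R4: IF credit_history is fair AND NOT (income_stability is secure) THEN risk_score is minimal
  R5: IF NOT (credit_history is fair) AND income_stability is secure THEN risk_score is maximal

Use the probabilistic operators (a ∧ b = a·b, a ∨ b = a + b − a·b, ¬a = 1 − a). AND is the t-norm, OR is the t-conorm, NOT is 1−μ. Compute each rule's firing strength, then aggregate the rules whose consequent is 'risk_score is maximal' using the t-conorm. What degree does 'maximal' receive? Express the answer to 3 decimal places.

0.343

R1: ¬secure=1−0.45=0.55, good=0.11; AND[a·b] → w = 0.0605
R2: (secure=0.45 OR good=0.11) = 0.5105; AND[a·b] with poor=0.43 → w = 0.2195
R3: fair=0.77, ¬secure=1−0.45=0.55; AND[a·b] → w = 0.4235
R4: fair=0.77, ¬secure=1−0.45=0.55; AND[a·b] → w = 0.4235
R5: ¬fair=1−0.77=0.23, secure=0.45; AND[a·b] → w = 0.1035
Rules with consequent 'maximal': {R1, R2, R5} → strengths 0.0605, 0.2195, 0.1035
Aggregate via t-conorm [a + b − a·b]: 0.3426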